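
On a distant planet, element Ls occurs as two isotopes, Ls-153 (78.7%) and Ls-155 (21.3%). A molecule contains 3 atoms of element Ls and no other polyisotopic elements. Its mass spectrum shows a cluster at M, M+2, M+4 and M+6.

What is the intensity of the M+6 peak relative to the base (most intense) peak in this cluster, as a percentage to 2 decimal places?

(0.787 + 0.213)^3 gives M 0.4874, M+2 0.3958, M+4 0.1071, M+6 0.0097; the largest is M.
P(M) = C(3,0) × 0.787^3 × 0.213^0 = 1 × 0.4874434 × 1.0000 = 0.487443 (base)
P(M+6) = C(3,3) × 0.787^0 × 0.213^3 = 1 × 1.0000 × 0.0096636 = 0.009664
Relative intensity = 0.009664 / 0.487443 × 100 = 1.98

1.98%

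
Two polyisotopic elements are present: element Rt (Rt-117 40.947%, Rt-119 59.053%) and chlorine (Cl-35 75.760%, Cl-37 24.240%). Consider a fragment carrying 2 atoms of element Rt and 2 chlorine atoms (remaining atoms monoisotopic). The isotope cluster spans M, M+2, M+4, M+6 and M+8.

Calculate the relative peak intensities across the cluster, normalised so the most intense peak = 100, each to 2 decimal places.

24.83 : 87.49 : 100.00 : 40.37 : 5.29

Element Rt pattern (n=2): 0.16766568 : 0.48360864 : 0.34872568
Chlorine pattern (n=2): 0.57395776 : 0.36728448 : 0.05875776
Convolve the two distributions (both contribute in 2-u steps):
  M: 0.16766568×0.57395776 = 0.096233
  M+2: 0.16766568×0.36728448 + 0.48360864×0.57395776 = 0.339152
  M+4: 0.16766568×0.05875776 + 0.48360864×0.36728448 + 0.34872568×0.57395776 = 0.387627
  M+6: 0.48360864×0.05875776 + 0.34872568×0.36728448 = 0.156497
  M+8: 0.34872568×0.05875776 = 0.020490
Scale to base peak (0.387627) = 100: 24.83 : 87.49 : 100.00 : 40.37 : 5.29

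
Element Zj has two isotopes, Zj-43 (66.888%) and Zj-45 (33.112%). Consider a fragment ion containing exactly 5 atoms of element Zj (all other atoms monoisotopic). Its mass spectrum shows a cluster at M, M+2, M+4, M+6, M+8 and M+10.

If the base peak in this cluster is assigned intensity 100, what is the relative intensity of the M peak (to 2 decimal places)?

Binomial terms of (0.66888 + 0.33112)^5: M 0.1339, M+2 0.3314, M+4 0.3281, M+6 0.1624, M+8 0.0402, M+10 0.0040 → M+2 is the base peak.
P(M+2) = C(5,1) × 0.66888^4 × 0.33112^1 = 5 × 0.20016717 × 0.33112 = 0.331397 (base)
P(M) = C(5,0) × 0.66888^5 × 0.33112^0 = 1 × 0.13388781 × 1.0000 = 0.133888
Relative intensity = 0.133888 / 0.331397 × 100 = 40.40

40.40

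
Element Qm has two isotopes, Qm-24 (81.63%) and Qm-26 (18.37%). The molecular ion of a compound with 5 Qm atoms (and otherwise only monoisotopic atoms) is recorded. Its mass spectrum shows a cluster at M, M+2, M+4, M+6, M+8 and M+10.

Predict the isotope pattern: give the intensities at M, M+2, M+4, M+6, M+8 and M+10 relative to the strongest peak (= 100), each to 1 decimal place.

88.9 : 100.0 : 45.0 : 10.1 : 1.1 : 0.1

Each Qm atom is independently Qm-24 (p = 0.8163) or Qm-26 (q = 0.1837); the cluster is the binomial expansion (p + q)^5.
P(M) = 0.8163^5 = 0.362451
P(M+2) = 5 × 0.8163^4 × 0.1837^1 = 0.407829
P(M+4) = 10 × 0.8163^3 × 0.1837^2 = 0.183556
P(M+6) = 10 × 0.8163^2 × 0.1837^3 = 0.041307
P(M+8) = 5 × 0.8163^1 × 0.1837^4 = 0.004648
P(M+10) = 0.1837^5 = 0.000209
The M+2 peak is largest (0.407829); scaling to 100 gives 88.9 : 100.0 : 45.0 : 10.1 : 1.1 : 0.1.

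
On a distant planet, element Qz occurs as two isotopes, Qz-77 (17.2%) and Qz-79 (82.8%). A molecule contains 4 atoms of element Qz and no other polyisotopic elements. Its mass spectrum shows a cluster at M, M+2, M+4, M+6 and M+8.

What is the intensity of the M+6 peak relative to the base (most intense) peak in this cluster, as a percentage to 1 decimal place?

(0.172 + 0.828)^4 gives M 0.0009, M+2 0.0169, M+4 0.1217, M+6 0.3906, M+8 0.4700; the largest is M+8.
P(M+8) = C(4,4) × 0.172^0 × 0.828^4 = 1 × 1.0000 × 0.47002542 = 0.470025 (base)
P(M+6) = C(4,3) × 0.172^1 × 0.828^3 = 4 × 0.1720 × 0.56766355 = 0.390553
Relative intensity = 0.390553 / 0.470025 × 100 = 83.1

83.1%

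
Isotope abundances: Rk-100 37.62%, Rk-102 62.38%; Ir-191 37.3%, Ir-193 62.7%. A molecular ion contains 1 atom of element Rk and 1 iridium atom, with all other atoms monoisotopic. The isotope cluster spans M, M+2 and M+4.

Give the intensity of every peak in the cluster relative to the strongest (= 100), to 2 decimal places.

29.95 : 100.00 : 83.47

Element Rk pattern (n=1): 0.3762 : 0.6238
Iridium pattern (n=1): 0.3730 : 0.6270
Convolve the two distributions (both contribute in 2-u steps):
  M: 0.3762×0.3730 = 0.140323
  M+2: 0.3762×0.6270 + 0.6238×0.3730 = 0.468555
  M+4: 0.6238×0.6270 = 0.391123
Scale to base peak (0.468555) = 100: 29.95 : 100.00 : 83.47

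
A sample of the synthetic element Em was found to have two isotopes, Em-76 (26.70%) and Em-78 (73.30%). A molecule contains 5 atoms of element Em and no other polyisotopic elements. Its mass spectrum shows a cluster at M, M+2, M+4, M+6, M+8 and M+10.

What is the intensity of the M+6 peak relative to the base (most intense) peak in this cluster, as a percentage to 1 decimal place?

72.9%

(0.2670 + 0.7330)^5 gives M 0.0014, M+2 0.0186, M+4 0.1023, M+6 0.2808, M+8 0.3854, M+10 0.2116; the largest is M+8.
P(M+8) = C(5,4) × 0.2670^1 × 0.7330^4 = 5 × 0.2670 × 0.28867947 = 0.385387 (base)
P(M+6) = C(5,3) × 0.2670^2 × 0.7330^3 = 10 × 0.071289 × 0.39383284 = 0.280759
Relative intensity = 0.280759 / 0.385387 × 100 = 72.9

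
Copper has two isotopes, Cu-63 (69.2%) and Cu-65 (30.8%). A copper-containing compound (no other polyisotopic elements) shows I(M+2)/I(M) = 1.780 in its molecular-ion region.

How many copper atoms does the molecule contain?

4

For n independent Cu atoms, I(M+2)/I(M) = n · (abundance Cu-65) / (abundance Cu-63) = n · 0.308/0.692.
n = 1.780 × 0.692/0.308 = 4.00 ≈ 4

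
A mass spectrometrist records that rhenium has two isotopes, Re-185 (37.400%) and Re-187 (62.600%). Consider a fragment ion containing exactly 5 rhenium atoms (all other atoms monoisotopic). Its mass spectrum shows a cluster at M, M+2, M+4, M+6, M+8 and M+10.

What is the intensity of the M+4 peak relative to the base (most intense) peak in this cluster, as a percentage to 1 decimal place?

59.7%

Binomial terms of (0.37400 + 0.62600)^5: M 0.0073, M+2 0.0612, M+4 0.2050, M+6 0.3431, M+8 0.2872, M+10 0.0961 → M+6 is the base peak.
P(M+6) = C(5,3) × 0.37400^2 × 0.62600^3 = 10 × 0.139876 × 0.24531438 = 0.343136 (base)
P(M+4) = C(5,2) × 0.37400^3 × 0.62600^2 = 10 × 0.05231362 × 0.391876 = 0.205005
Relative intensity = 0.205005 / 0.343136 × 100 = 59.7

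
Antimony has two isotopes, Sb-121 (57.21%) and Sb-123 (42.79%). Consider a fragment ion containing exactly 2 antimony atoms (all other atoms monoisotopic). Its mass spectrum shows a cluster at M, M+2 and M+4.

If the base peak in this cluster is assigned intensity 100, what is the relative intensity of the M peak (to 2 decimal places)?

Term probabilities: M 0.3273, M+2 0.4896, M+4 0.1831. Base peak = M+2.
P(M+2) = C(2,1) × 0.5721^1 × 0.4279^1 = 2 × 0.5721 × 0.4279 = 0.489603 (base)
P(M) = C(2,0) × 0.5721^2 × 0.4279^0 = 1 × 0.32729841 × 1.0000 = 0.327298
Relative intensity = 0.327298 / 0.489603 × 100 = 66.85

66.85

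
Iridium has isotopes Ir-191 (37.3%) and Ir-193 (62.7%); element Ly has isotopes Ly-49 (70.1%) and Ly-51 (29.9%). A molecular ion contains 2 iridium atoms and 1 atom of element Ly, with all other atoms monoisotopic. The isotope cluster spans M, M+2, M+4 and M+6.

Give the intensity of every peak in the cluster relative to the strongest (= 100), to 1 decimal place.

Iridium pattern (n=2): 0.139129 : 0.467742 : 0.393129
Element Ly pattern (n=1): 0.7010 : 0.2990
Convolve the two distributions (both contribute in 2-u steps):
  M: 0.139129×0.7010 = 0.097529
  M+2: 0.139129×0.2990 + 0.467742×0.7010 = 0.369487
  M+4: 0.467742×0.2990 + 0.393129×0.7010 = 0.415438
  M+6: 0.393129×0.2990 = 0.117546
Scale to base peak (0.415438) = 100: 23.5 : 88.9 : 100.0 : 28.3

23.5 : 88.9 : 100.0 : 28.3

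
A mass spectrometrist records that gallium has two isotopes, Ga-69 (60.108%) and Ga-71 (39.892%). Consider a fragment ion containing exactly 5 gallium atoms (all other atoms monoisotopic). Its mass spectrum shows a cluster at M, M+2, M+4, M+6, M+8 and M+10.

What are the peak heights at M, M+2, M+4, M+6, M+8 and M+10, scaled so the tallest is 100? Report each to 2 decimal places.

Each Ga atom is independently Ga-69 (p = 0.60108) or Ga-71 (q = 0.39892); the cluster is the binomial expansion (p + q)^5.
P(M) = 0.60108^5 = 0.078462
P(M+2) = 5 × 0.60108^4 × 0.39892^1 = 0.260366
P(M+4) = 10 × 0.60108^3 × 0.39892^2 = 0.345596
P(M+6) = 10 × 0.60108^2 × 0.39892^3 = 0.229362
P(M+8) = 5 × 0.60108^1 × 0.39892^4 = 0.076111
P(M+10) = 0.39892^5 = 0.010103
The M+4 peak is largest (0.345596); scaling to 100 gives 22.70 : 75.34 : 100.00 : 66.37 : 22.02 : 2.92.

22.70 : 75.34 : 100.00 : 66.37 : 22.02 : 2.92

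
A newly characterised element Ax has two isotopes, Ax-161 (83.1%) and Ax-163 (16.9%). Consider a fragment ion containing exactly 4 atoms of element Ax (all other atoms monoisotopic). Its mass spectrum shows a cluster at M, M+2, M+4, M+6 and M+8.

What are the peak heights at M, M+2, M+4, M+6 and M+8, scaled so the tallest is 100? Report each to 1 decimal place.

100.0 : 81.3 : 24.8 : 3.4 : 0.2

The 4 Ax atoms are independent, so intensities follow the terms of (0.831 + 0.169)^4.
P(M) = 0.831^4 = 0.476874
P(M+2) = 4 × 0.831^3 × 0.169^1 = 0.387927
P(M+4) = 6 × 0.831^2 × 0.169^2 = 0.118339
P(M+6) = 4 × 0.831^1 × 0.169^3 = 0.016044
P(M+8) = 0.169^4 = 0.000816
The M peak is largest (0.476874); scaling to 100 gives 100.0 : 81.3 : 24.8 : 3.4 : 0.2.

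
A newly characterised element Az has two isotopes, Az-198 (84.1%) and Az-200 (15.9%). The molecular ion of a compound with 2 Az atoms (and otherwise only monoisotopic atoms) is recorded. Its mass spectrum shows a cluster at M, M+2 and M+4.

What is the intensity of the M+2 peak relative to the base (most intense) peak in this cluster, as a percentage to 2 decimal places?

Term probabilities: M 0.7073, M+2 0.2674, M+4 0.0253. Base peak = M.
P(M) = C(2,0) × 0.841^2 × 0.159^0 = 1 × 0.707281 × 1.0000 = 0.707281 (base)
P(M+2) = C(2,1) × 0.841^1 × 0.159^1 = 2 × 0.8410 × 0.1590 = 0.267438
Relative intensity = 0.267438 / 0.707281 × 100 = 37.81

37.81%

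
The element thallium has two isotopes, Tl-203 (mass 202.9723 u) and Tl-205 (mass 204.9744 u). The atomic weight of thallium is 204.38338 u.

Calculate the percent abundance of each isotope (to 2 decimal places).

Tl-203: 29.52%, Tl-205: 70.48%

Writing the weighted mean with unknown fraction x of Tl-203:
202.9723·x + 204.9744·(1 − x) = 204.38338
(202.9723 − 204.9744)·x = 204.38338 − 204.9744
x = -0.59102 / -2.0021 = 0.29520 → 29.52% Tl-203, 70.48% Tl-205.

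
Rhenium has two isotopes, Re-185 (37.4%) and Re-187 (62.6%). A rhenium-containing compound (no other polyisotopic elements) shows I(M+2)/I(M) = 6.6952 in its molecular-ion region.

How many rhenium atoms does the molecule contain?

4

The M+2/M ratio from n Re atoms is n · q/p = n · 0.626/0.374.
n = 6.6952 × 0.374/0.626 = 4.00 ≈ 4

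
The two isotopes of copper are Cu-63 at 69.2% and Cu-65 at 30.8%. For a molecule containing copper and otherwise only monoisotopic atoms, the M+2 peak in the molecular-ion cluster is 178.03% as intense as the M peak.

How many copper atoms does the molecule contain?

The M+2/M ratio from n Cu atoms is n · q/p = n · 0.308/0.692.
n = 1.7803 × 0.692/0.308 = 4.00 ≈ 4

4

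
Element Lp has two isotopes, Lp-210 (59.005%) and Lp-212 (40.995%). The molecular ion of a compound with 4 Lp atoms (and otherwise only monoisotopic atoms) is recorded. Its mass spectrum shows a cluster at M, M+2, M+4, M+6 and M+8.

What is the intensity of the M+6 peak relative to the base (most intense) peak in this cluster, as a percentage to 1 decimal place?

Term probabilities: M 0.1212, M+2 0.3369, M+4 0.3511, M+6 0.1626, M+8 0.0282. Base peak = M+4.
P(M+4) = C(4,2) × 0.59005^2 × 0.40995^2 = 6 × 0.348159 × 0.168059 = 0.351068 (base)
P(M+6) = C(4,3) × 0.59005^1 × 0.40995^3 = 4 × 0.59005 × 0.06889579 = 0.162608
Relative intensity = 0.162608 / 0.351068 × 100 = 46.3

46.3%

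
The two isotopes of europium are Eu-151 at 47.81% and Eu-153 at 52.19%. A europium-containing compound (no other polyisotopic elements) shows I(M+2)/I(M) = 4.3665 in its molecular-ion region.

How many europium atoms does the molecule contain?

The M+2/M ratio from n Eu atoms is n · q/p = n · 0.5219/0.4781.
n = 4.3665 × 0.4781/0.5219 = 4.00 ≈ 4

4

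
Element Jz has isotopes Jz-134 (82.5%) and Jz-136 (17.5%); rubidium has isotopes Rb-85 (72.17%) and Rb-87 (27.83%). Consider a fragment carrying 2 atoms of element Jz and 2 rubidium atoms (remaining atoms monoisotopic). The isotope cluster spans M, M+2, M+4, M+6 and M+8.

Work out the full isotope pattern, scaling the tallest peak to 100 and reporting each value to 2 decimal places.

Element Jz pattern (n=2): 0.680625 : 0.28875 : 0.030625
Rubidium pattern (n=2): 0.52085089 : 0.40169822 : 0.07745089
Convolve the two distributions (both contribute in 2-u steps):
  M: 0.680625×0.52085089 = 0.354504
  M+2: 0.680625×0.40169822 + 0.28875×0.52085089 = 0.423802
  M+4: 0.680625×0.07745089 + 0.28875×0.40169822 + 0.030625×0.52085089 = 0.184656
  M+6: 0.28875×0.07745089 + 0.030625×0.40169822 = 0.034666
  M+8: 0.030625×0.07745089 = 0.002372
Scale to base peak (0.423802) = 100: 83.65 : 100.00 : 43.57 : 8.18 : 0.56

83.65 : 100.00 : 43.57 : 8.18 : 0.56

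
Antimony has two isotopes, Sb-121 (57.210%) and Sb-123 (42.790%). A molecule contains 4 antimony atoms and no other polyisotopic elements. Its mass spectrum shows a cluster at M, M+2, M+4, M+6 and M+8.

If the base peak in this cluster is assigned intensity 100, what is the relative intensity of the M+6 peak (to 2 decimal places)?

Term probabilities: M 0.1071, M+2 0.3205, M+4 0.3596, M+6 0.1793, M+8 0.0335. Base peak = M+4.
P(M+4) = C(4,2) × 0.57210^2 × 0.42790^2 = 6 × 0.32729841 × 0.18309841 = 0.359567 (base)
P(M+6) = C(4,3) × 0.57210^1 × 0.42790^3 = 4 × 0.5721 × 0.07834781 = 0.179291
Relative intensity = 0.179291 / 0.359567 × 100 = 49.86

49.86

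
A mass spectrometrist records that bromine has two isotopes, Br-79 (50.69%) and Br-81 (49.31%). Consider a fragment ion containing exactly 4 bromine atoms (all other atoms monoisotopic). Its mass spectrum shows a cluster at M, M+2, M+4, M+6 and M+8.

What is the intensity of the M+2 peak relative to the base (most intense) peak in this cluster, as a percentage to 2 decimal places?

68.53%

Term probabilities: M 0.0660, M+2 0.2569, M+4 0.3749, M+6 0.2431, M+8 0.0591. Base peak = M+4.
P(M+4) = C(4,2) × 0.5069^2 × 0.4931^2 = 6 × 0.25694761 × 0.24314761 = 0.374857 (base)
P(M+2) = C(4,1) × 0.5069^3 × 0.4931^1 = 4 × 0.13024674 × 0.4931 = 0.256899
Relative intensity = 0.256899 / 0.374857 × 100 = 68.53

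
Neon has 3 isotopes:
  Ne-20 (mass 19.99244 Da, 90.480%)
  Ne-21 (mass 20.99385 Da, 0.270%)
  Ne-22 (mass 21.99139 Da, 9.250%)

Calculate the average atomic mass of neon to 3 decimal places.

20.180 Da

Average mass = Σ (abundance × isotope mass) = 0.90480 × 19.99244 + 0.00270 × 20.99385 + 0.09250 × 21.99139
= 18.089160 + 0.056683 + 2.034204 = 20.180047 Da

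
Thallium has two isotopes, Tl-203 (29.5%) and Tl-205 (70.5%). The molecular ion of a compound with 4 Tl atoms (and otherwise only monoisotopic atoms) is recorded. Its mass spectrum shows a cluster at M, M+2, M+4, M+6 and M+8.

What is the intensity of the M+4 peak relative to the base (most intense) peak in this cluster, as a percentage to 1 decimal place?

Term probabilities: M 0.0076, M+2 0.0724, M+4 0.2595, M+6 0.4135, M+8 0.2470. Base peak = M+6.
P(M+6) = C(4,3) × 0.295^1 × 0.705^3 = 4 × 0.2950 × 0.35040263 = 0.413475 (base)
P(M+4) = C(4,2) × 0.295^2 × 0.705^2 = 6 × 0.087025 × 0.497025 = 0.259522
Relative intensity = 0.259522 / 0.413475 × 100 = 62.8

62.8%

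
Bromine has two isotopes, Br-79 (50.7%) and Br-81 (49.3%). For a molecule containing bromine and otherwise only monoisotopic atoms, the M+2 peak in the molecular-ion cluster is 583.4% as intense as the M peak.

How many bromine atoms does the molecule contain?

6

With n Br atoms, P(M+2)/P(M) = C(n,1)·p^(n−1)q / p^n = n·q/p = n · 0.493/0.507.
n = 5.834 × 0.507/0.493 = 6.00 ≈ 6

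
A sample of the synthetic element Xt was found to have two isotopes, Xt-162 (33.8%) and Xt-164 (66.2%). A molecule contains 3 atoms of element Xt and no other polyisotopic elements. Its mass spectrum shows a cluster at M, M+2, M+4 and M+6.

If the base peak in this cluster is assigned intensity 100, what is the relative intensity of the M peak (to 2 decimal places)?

Term probabilities: M 0.0386, M+2 0.2269, M+4 0.4444, M+6 0.2901. Base peak = M+4.
P(M+4) = C(3,2) × 0.338^1 × 0.662^2 = 3 × 0.3380 × 0.438244 = 0.444379 (base)
P(M) = C(3,0) × 0.338^3 × 0.662^0 = 1 × 0.03861447 × 1.0000 = 0.038614
Relative intensity = 0.038614 / 0.444379 × 100 = 8.69

8.69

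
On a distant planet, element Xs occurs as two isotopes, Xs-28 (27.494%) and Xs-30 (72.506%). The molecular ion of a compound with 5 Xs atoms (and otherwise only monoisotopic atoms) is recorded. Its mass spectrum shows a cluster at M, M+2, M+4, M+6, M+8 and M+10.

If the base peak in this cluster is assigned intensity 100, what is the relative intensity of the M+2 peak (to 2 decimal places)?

5.45

Binomial terms of (0.27494 + 0.72506)^5: M 0.0016, M+2 0.0207, M+4 0.1093, M+6 0.2881, M+8 0.3799, M+10 0.2004 → M+8 is the base peak.
P(M+8) = C(5,4) × 0.27494^1 × 0.72506^4 = 5 × 0.27494 × 0.27637311 = 0.379930 (base)
P(M+2) = C(5,1) × 0.27494^4 × 0.72506^1 = 5 × 0.00571415 × 0.72506 = 0.020716
Relative intensity = 0.020716 / 0.379930 × 100 = 5.45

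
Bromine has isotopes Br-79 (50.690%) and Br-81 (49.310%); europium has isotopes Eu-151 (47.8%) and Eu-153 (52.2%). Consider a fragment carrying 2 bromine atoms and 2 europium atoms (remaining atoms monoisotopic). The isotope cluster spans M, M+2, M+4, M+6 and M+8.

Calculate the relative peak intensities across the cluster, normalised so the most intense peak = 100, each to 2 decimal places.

15.65 : 64.65 : 100.00 : 68.67 : 17.67

Bromine pattern (n=2): 0.25694761 : 0.49990478 : 0.24314761
Europium pattern (n=2): 0.228484 : 0.499032 : 0.272484
Convolve the two distributions (both contribute in 2-u steps):
  M: 0.25694761×0.228484 = 0.058708
  M+2: 0.25694761×0.499032 + 0.49990478×0.228484 = 0.242445
  M+4: 0.25694761×0.272484 + 0.49990478×0.499032 + 0.24314761×0.228484 = 0.375038
  M+6: 0.49990478×0.272484 + 0.24314761×0.499032 = 0.257554
  M+8: 0.24314761×0.272484 = 0.066254
Scale to base peak (0.375038) = 100: 15.65 : 64.65 : 100.00 : 68.67 : 17.67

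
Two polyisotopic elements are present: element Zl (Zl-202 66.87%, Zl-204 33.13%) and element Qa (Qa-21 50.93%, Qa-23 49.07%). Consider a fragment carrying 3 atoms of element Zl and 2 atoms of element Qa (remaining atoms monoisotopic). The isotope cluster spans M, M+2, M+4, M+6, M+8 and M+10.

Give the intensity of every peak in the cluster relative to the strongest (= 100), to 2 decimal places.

Element Zl pattern (n=3): 0.29901568 : 0.44443202 : 0.22018891 : 0.03636339
Element Qa pattern (n=2): 0.25938649 : 0.49982702 : 0.24078649
Convolve the two distributions (both contribute in 2-u steps):
  M: 0.29901568×0.25938649 = 0.077561
  M+2: 0.29901568×0.49982702 + 0.44443202×0.25938649 = 0.264736
  M+4: 0.29901568×0.24078649 + 0.44443202×0.49982702 + 0.22018891×0.25938649 = 0.351252
  M+6: 0.44443202×0.24078649 + 0.22018891×0.49982702 + 0.03636339×0.25938649 = 0.226502
  M+8: 0.22018891×0.24078649 + 0.03636339×0.49982702 = 0.071194
  M+10: 0.03636339×0.24078649 = 0.008756
Scale to base peak (0.351252) = 100: 22.08 : 75.37 : 100.00 : 64.48 : 20.27 : 2.49

22.08 : 75.37 : 100.00 : 64.48 : 20.27 : 2.49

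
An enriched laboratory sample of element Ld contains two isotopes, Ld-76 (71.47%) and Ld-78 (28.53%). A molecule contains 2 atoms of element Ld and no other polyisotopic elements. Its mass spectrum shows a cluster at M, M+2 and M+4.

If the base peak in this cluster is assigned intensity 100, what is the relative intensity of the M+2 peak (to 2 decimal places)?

79.84

Term probabilities: M 0.5108, M+2 0.4078, M+4 0.0814. Base peak = M.
P(M) = C(2,0) × 0.7147^2 × 0.2853^0 = 1 × 0.51079609 × 1.0000 = 0.510796 (base)
P(M+2) = C(2,1) × 0.7147^1 × 0.2853^1 = 2 × 0.7147 × 0.2853 = 0.407808
Relative intensity = 0.407808 / 0.510796 × 100 = 79.84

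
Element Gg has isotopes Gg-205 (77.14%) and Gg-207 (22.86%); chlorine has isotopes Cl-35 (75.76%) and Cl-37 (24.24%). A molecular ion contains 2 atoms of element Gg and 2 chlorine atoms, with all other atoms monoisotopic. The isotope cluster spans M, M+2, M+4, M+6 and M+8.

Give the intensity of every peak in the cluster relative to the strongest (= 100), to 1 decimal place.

Element Gg pattern (n=2): 0.59505796 : 0.35268408 : 0.05225796
Chlorine pattern (n=2): 0.57395776 : 0.36728448 : 0.05875776
Convolve the two distributions (both contribute in 2-u steps):
  M: 0.59505796×0.57395776 = 0.341538
  M+2: 0.59505796×0.36728448 + 0.35268408×0.57395776 = 0.420981
  M+4: 0.59505796×0.05875776 + 0.35268408×0.36728448 + 0.05225796×0.57395776 = 0.194494
  M+6: 0.35268408×0.05875776 + 0.05225796×0.36728448 = 0.039916
  M+8: 0.05225796×0.05875776 = 0.003071
Scale to base peak (0.420981) = 100: 81.1 : 100.0 : 46.2 : 9.5 : 0.7

81.1 : 100.0 : 46.2 : 9.5 : 0.7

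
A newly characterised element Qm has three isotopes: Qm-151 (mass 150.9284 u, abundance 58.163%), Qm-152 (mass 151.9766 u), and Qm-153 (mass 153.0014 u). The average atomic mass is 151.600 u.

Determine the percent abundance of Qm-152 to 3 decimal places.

19.095%

Let x and y be the fractions of Qm-152 and Qm-153. Then x + y = 1 − 0.58163 = 0.41837 and 151.9766x + 153.0014y = 151.600 − 0.58163×150.9284 = 63.815514708.
Substituting: 151.9766x + 153.0014(0.41837 − x) = 63.815514708
(151.9766 − 153.0014)x = -0.19568101  ⇒  x = 0.19095, y = 0.22742
Qm-152: 19.095%, Qm-153: 22.742%.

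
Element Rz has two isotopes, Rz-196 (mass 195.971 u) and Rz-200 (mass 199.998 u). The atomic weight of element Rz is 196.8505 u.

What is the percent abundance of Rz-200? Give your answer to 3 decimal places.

21.840%

Writing the weighted mean with unknown fraction x of Rz-196:
195.971·x + 199.998·(1 − x) = 196.8505
(195.971 − 199.998)·x = 196.8505 − 199.998
x = -3.1475 / -4.027 = 0.78160 → 78.160% Rz-196, 21.840% Rz-200.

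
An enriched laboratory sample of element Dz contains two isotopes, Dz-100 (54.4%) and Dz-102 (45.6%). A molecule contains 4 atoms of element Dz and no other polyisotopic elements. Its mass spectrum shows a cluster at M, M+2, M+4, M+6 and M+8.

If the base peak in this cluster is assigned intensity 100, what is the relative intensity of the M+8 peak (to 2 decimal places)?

(0.544 + 0.456)^4 gives M 0.0876, M+2 0.2936, M+4 0.3692, M+6 0.2063, M+8 0.0432; the largest is M+4.
P(M+4) = C(4,2) × 0.544^2 × 0.456^2 = 6 × 0.295936 × 0.207936 = 0.369214 (base)
P(M+8) = C(4,4) × 0.544^0 × 0.456^4 = 1 × 1.0000 × 0.04323738 = 0.043237
Relative intensity = 0.043237 / 0.369214 × 100 = 11.71

11.71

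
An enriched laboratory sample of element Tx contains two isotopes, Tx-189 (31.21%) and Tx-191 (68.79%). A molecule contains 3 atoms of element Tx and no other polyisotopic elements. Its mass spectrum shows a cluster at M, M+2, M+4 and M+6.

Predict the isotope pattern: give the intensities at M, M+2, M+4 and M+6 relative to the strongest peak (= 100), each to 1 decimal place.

Expanding (0.3121 + 0.6879)^3:
P(M) = 0.3121^3 = 0.030401
P(M+2) = 3 × 0.3121^2 × 0.6879^1 = 0.201018
P(M+4) = 3 × 0.3121^1 × 0.6879^2 = 0.443063
P(M+6) = 0.6879^3 = 0.325519
The M+4 peak is largest (0.443063); scaling to 100 gives 6.9 : 45.4 : 100.0 : 73.5.

6.9 : 45.4 : 100.0 : 73.5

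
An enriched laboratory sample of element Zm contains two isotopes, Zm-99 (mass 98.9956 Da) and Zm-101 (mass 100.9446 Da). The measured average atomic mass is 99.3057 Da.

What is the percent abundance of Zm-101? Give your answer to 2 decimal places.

Let x be the fractional abundance of Zm-99; then Zm-101 has abundance 1 − x.
98.9956·x + 100.9446·(1 − x) = 99.3057
(98.9956 − 100.9446)·x = 99.3057 − 100.9446
x = -1.6389 / -1.9490 = 0.84089 → 84.09% Zm-99, 15.91% Zm-101.

15.91%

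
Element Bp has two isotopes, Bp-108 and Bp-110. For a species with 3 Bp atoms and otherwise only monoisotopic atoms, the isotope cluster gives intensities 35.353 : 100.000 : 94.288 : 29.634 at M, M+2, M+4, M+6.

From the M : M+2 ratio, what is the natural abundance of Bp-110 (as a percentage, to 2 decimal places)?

Write p for the Bp-108 fraction. I(M+2)/I(M) = [C(3,1)·p^2·(1−p)] / p^3 = 3·(1−p)/p = 100.000/35.353 = 2.8286
(1−p)/p = 2.8286/3 = 0.9429  ⇒  p = 1/(1 + 0.9429) = 0.5147
Bp-108: 51.47%, Bp-110: 48.53%.

48.53%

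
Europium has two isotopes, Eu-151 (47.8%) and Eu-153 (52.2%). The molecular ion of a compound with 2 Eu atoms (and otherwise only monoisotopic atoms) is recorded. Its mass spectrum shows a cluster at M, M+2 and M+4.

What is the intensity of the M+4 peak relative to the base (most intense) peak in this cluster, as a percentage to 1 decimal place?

54.6%

(0.478 + 0.522)^2 gives M 0.2285, M+2 0.4990, M+4 0.2725; the largest is M+2.
P(M+2) = C(2,1) × 0.478^1 × 0.522^1 = 2 × 0.4780 × 0.5220 = 0.499032 (base)
P(M+4) = C(2,2) × 0.478^0 × 0.522^2 = 1 × 1.0000 × 0.272484 = 0.272484
Relative intensity = 0.272484 / 0.499032 × 100 = 54.6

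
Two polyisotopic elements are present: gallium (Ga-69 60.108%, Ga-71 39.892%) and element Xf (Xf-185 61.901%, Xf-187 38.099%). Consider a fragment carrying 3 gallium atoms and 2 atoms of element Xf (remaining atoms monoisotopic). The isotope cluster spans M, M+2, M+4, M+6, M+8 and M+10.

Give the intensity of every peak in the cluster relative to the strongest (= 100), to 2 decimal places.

Gallium pattern (n=3): 0.2171685 : 0.432386 : 0.2869625 : 0.063483
Element Xf pattern (n=2): 0.38317338 : 0.47167324 : 0.14515338
Convolve the two distributions (both contribute in 2-u steps):
  M: 0.2171685×0.38317338 = 0.083213
  M+2: 0.2171685×0.47167324 + 0.432386×0.38317338 = 0.268111
  M+4: 0.2171685×0.14515338 + 0.432386×0.47167324 + 0.2869625×0.38317338 = 0.345424
  M+6: 0.432386×0.14515338 + 0.2869625×0.47167324 + 0.063483×0.38317338 = 0.222440
  M+8: 0.2869625×0.14515338 + 0.063483×0.47167324 = 0.071597
  M+10: 0.063483×0.14515338 = 0.009215
Scale to base peak (0.345424) = 100: 24.09 : 77.62 : 100.00 : 64.40 : 20.73 : 2.67

24.09 : 77.62 : 100.00 : 64.40 : 20.73 : 2.67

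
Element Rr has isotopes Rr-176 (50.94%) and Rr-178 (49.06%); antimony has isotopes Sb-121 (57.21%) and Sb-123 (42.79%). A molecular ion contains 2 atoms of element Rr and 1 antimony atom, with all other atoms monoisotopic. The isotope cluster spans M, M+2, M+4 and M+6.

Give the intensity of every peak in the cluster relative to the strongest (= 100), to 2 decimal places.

Element Rr pattern (n=2): 0.25948836 : 0.49982328 : 0.24068836
Antimony pattern (n=1): 0.5721 : 0.4279
Convolve the two distributions (both contribute in 2-u steps):
  M: 0.25948836×0.5721 = 0.148453
  M+2: 0.25948836×0.4279 + 0.49982328×0.5721 = 0.396984
  M+4: 0.49982328×0.4279 + 0.24068836×0.5721 = 0.351572
  M+6: 0.24068836×0.4279 = 0.102991
Scale to base peak (0.396984) = 100: 37.40 : 100.00 : 88.56 : 25.94

37.40 : 100.00 : 88.56 : 25.94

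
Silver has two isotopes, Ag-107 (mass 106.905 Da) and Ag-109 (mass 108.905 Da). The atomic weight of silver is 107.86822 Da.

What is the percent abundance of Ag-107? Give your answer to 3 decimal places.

Writing the weighted mean with unknown fraction x of Ag-107:
106.905·x + 108.905·(1 − x) = 107.86822
(106.905 − 108.905)·x = 107.86822 − 108.905
x = -1.03678 / -2.000 = 0.51839 → 51.839% Ag-107, 48.161% Ag-109.

51.839%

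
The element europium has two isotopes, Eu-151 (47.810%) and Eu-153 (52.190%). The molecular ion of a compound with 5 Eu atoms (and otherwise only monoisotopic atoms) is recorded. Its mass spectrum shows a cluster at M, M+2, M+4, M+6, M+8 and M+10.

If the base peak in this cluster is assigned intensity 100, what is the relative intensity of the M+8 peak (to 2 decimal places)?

Binomial terms of (0.47810 + 0.52190)^5: M 0.0250, M+2 0.1363, M+4 0.2977, M+6 0.3249, M+8 0.1774, M+10 0.0387 → M+6 is the base peak.
P(M+6) = C(5,3) × 0.47810^2 × 0.52190^3 = 10 × 0.22857961 × 0.14215492 = 0.324937 (base)
P(M+8) = C(5,4) × 0.47810^1 × 0.52190^4 = 5 × 0.4781 × 0.07419065 = 0.177353
Relative intensity = 0.177353 / 0.324937 × 100 = 54.58

54.58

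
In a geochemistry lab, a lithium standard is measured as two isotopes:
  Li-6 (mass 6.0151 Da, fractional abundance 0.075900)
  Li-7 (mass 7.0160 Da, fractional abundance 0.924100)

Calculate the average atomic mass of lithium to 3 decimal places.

6.940 Da

Average mass = Σ (abundance × isotope mass) = 0.075900 × 6.0151 + 0.924100 × 7.0160
= 0.45655 + 6.48349 = 6.94004 Da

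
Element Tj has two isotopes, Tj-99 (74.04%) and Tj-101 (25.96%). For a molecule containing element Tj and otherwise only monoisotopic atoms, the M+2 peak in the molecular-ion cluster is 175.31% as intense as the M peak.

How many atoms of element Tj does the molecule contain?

The M+2/M ratio from n Tj atoms is n · q/p = n · 0.2596/0.7404.
n = 1.7531 × 0.7404/0.2596 = 5.00 ≈ 5

5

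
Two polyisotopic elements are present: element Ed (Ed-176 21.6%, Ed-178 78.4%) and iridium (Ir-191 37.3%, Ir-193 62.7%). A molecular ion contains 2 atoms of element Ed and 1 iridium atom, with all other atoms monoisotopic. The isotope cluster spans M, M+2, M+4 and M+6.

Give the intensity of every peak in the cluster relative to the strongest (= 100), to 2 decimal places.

Element Ed pattern (n=2): 0.046656 : 0.338688 : 0.614656
Iridium pattern (n=1): 0.3730 : 0.6270
Convolve the two distributions (both contribute in 2-u steps):
  M: 0.046656×0.3730 = 0.017403
  M+2: 0.046656×0.6270 + 0.338688×0.3730 = 0.155584
  M+4: 0.338688×0.6270 + 0.614656×0.3730 = 0.441624
  M+6: 0.614656×0.6270 = 0.385389
Scale to base peak (0.441624) = 100: 3.94 : 35.23 : 100.00 : 87.27

3.94 : 35.23 : 100.00 : 87.27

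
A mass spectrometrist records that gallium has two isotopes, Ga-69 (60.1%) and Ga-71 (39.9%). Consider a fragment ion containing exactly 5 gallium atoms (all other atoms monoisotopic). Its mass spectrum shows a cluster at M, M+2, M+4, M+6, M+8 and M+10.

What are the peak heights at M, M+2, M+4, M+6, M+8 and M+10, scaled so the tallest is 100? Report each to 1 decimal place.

22.7 : 75.3 : 100.0 : 66.4 : 22.0 : 2.9

Expanding (0.601 + 0.399)^5:
P(M) = 0.601^5 = 0.078410
P(M+2) = 5 × 0.601^4 × 0.399^1 = 0.260280
P(M+4) = 10 × 0.601^3 × 0.399^2 = 0.345596
P(M+6) = 10 × 0.601^2 × 0.399^3 = 0.229439
P(M+8) = 5 × 0.601^1 × 0.399^4 = 0.076162
P(M+10) = 0.399^5 = 0.010113
The M+4 peak is largest (0.345596); scaling to 100 gives 22.7 : 75.3 : 100.0 : 66.4 : 22.0 : 2.9.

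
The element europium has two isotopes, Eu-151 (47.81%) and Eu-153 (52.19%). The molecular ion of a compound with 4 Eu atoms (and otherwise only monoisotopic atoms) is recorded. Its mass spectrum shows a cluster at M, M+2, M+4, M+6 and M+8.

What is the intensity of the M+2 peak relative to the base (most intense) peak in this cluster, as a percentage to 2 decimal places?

61.07%

(0.4781 + 0.5219)^4 gives M 0.0522, M+2 0.2281, M+4 0.3736, M+6 0.2719, M+8 0.0742; the largest is M+4.
P(M+4) = C(4,2) × 0.4781^2 × 0.5219^2 = 6 × 0.22857961 × 0.27237961 = 0.373563 (base)
P(M+2) = C(4,1) × 0.4781^3 × 0.5219^1 = 4 × 0.10928391 × 0.5219 = 0.228141
Relative intensity = 0.228141 / 0.373563 × 100 = 61.07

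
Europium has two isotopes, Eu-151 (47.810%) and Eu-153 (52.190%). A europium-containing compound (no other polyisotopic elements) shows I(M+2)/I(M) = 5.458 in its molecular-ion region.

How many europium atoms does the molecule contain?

With n Eu atoms, P(M+2)/P(M) = C(n,1)·p^(n−1)q / p^n = n·q/p = n · 0.52190/0.47810.
n = 5.458 × 0.47810/0.52190 = 5.00 ≈ 5

5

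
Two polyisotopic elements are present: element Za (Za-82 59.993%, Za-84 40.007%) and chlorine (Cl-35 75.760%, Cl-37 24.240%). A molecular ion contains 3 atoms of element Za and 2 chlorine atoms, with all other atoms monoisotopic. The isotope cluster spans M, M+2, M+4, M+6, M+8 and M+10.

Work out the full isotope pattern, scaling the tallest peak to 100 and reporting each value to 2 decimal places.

36.81 : 97.20 : 100.00 : 49.88 : 12.01 : 1.12

Element Za pattern (n=3): 0.21592441 : 0.43197479 : 0.2880672 : 0.06403361
Chlorine pattern (n=2): 0.57395776 : 0.36728448 : 0.05875776
Convolve the two distributions (both contribute in 2-u steps):
  M: 0.21592441×0.57395776 = 0.123931
  M+2: 0.21592441×0.36728448 + 0.43197479×0.57395776 = 0.327241
  M+4: 0.21592441×0.05875776 + 0.43197479×0.36728448 + 0.2880672×0.57395776 = 0.336683
  M+6: 0.43197479×0.05875776 + 0.2880672×0.36728448 + 0.06403361×0.57395776 = 0.167937
  M+8: 0.2880672×0.05875776 + 0.06403361×0.36728448 = 0.040445
  M+10: 0.06403361×0.05875776 = 0.003762
Scale to base peak (0.336683) = 100: 36.81 : 97.20 : 100.00 : 49.88 : 12.01 : 1.12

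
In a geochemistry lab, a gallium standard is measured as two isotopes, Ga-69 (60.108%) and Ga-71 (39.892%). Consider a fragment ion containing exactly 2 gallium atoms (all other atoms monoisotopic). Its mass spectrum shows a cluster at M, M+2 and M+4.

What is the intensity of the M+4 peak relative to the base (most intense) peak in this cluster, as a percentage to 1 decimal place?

33.2%

(0.60108 + 0.39892)^2 gives M 0.3613, M+2 0.4796, M+4 0.1591; the largest is M+2.
P(M+2) = C(2,1) × 0.60108^1 × 0.39892^1 = 2 × 0.60108 × 0.39892 = 0.479566 (base)
P(M+4) = C(2,2) × 0.60108^0 × 0.39892^2 = 1 × 1.0000 × 0.15913717 = 0.159137
Relative intensity = 0.159137 / 0.479566 × 100 = 33.2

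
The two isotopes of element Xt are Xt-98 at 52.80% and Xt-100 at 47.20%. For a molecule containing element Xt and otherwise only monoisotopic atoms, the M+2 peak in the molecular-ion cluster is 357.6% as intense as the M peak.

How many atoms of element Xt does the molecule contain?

4

With n Xt atoms, P(M+2)/P(M) = C(n,1)·p^(n−1)q / p^n = n·q/p = n · 0.4720/0.5280.
n = 3.576 × 0.5280/0.4720 = 4.00 ≈ 4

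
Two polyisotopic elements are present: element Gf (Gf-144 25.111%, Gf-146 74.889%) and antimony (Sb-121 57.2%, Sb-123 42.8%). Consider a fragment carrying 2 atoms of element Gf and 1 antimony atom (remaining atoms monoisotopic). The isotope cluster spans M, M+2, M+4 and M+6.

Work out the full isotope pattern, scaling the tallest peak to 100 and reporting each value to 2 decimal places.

Element Gf pattern (n=2): 0.06305623 : 0.37610754 : 0.56083623
Antimony pattern (n=1): 0.5720 : 0.4280
Convolve the two distributions (both contribute in 2-u steps):
  M: 0.06305623×0.5720 = 0.036068
  M+2: 0.06305623×0.4280 + 0.37610754×0.5720 = 0.242122
  M+4: 0.37610754×0.4280 + 0.56083623×0.5720 = 0.481772
  M+6: 0.56083623×0.4280 = 0.240038
Scale to base peak (0.481772) = 100: 7.49 : 50.26 : 100.00 : 49.82

7.49 : 50.26 : 100.00 : 49.82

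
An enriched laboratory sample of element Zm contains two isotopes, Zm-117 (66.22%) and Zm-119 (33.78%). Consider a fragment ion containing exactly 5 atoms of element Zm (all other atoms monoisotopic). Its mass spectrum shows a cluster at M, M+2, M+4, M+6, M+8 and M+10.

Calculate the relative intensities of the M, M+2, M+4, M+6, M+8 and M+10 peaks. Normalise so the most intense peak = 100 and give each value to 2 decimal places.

38.43 : 98.02 : 100.00 : 51.01 : 13.01 : 1.33

Expanding (0.6622 + 0.3378)^5:
P(M) = 0.6622^5 = 0.127334
P(M+2) = 5 × 0.6622^4 × 0.3378^1 = 0.324778
P(M+4) = 10 × 0.6622^3 × 0.3378^2 = 0.331350
P(M+6) = 10 × 0.6622^2 × 0.3378^3 = 0.169027
P(M+8) = 5 × 0.6622^1 × 0.3378^4 = 0.043112
P(M+10) = 0.3378^5 = 0.004398
The M+4 peak is largest (0.331350); scaling to 100 gives 38.43 : 98.02 : 100.00 : 51.01 : 13.01 : 1.33.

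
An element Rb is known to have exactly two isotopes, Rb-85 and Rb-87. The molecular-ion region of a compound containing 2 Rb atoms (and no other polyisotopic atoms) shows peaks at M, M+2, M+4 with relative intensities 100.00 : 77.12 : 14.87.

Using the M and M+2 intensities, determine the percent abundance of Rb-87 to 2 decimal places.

27.83%

Let p = fractional abundance of Rb-85. I(M+2)/I(M) = [C(2,1)·p^1·(1−p)] / p^2 = 2·(1−p)/p = 77.12/100.00 = 0.7712
(1−p)/p = 0.7712/2 = 0.3856  ⇒  p = 1/(1 + 0.3856) = 0.7217
Rb-85: 72.17%, Rb-87: 27.83%.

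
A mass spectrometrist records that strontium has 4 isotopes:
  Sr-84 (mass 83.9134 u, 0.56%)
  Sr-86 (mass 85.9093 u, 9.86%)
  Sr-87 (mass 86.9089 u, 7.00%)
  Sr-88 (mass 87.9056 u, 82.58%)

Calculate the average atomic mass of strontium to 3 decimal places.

87.617 u

Ar = Σ fᵢ·mᵢ = 0.0056 × 83.9134 + 0.0986 × 85.9093 + 0.0700 × 86.9089 + 0.8258 × 87.9056
= 0.46992 + 8.47066 + 6.08362 + 72.59244 = 87.61664 u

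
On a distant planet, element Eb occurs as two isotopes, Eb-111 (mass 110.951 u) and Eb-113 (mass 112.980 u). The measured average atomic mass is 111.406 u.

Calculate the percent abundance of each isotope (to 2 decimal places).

Writing the weighted mean with unknown fraction x of Eb-111:
110.951·x + 112.980·(1 − x) = 111.406
(110.951 − 112.980)·x = 111.406 − 112.980
x = -1.574 / -2.029 = 0.77575 → 77.58% Eb-111, 22.42% Eb-113.

Eb-111: 77.58%, Eb-113: 22.42%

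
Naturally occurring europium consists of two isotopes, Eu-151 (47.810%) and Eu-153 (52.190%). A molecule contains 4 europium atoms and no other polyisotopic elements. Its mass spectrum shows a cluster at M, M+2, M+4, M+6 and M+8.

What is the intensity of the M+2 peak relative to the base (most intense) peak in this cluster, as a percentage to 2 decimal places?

61.07%

Binomial terms of (0.47810 + 0.52190)^4: M 0.0522, M+2 0.2281, M+4 0.3736, M+6 0.2719, M+8 0.0742 → M+4 is the base peak.
P(M+4) = C(4,2) × 0.47810^2 × 0.52190^2 = 6 × 0.22857961 × 0.27237961 = 0.373563 (base)
P(M+2) = C(4,1) × 0.47810^3 × 0.52190^1 = 4 × 0.10928391 × 0.5219 = 0.228141
Relative intensity = 0.228141 / 0.373563 × 100 = 61.07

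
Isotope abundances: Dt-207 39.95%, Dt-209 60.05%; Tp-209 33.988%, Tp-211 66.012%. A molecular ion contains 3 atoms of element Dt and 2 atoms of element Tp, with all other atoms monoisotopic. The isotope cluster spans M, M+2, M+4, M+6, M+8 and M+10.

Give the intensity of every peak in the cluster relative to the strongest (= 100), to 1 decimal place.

Element Dt pattern (n=3): 0.0637603 : 0.28751985 : 0.4321794 : 0.21654045
Element Tp pattern (n=2): 0.11551841 : 0.44872317 : 0.43575841
Convolve the two distributions (both contribute in 2-u steps):
  M: 0.0637603×0.11551841 = 0.007365
  M+2: 0.0637603×0.44872317 + 0.28751985×0.11551841 = 0.061825
  M+4: 0.0637603×0.43575841 + 0.28751985×0.44872317 + 0.4321794×0.11551841 = 0.206726
  M+6: 0.28751985×0.43575841 + 0.4321794×0.44872317 + 0.21654045×0.11551841 = 0.344233
  M+8: 0.4321794×0.43575841 + 0.21654045×0.44872317 = 0.285493
  M+10: 0.21654045×0.43575841 = 0.094359
Scale to base peak (0.344233) = 100: 2.1 : 18.0 : 60.1 : 100.0 : 82.9 : 27.4

2.1 : 18.0 : 60.1 : 100.0 : 82.9 : 27.4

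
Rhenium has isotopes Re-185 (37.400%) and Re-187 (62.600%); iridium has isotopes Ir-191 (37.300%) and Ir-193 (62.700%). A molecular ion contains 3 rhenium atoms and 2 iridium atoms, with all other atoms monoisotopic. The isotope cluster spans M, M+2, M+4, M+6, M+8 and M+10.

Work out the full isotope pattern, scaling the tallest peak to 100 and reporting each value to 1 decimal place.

2.1 : 17.8 : 59.6 : 100.0 : 83.8 : 28.1

Rhenium pattern (n=3): 0.05231362 : 0.26268713 : 0.43968487 : 0.24531438
Iridium pattern (n=2): 0.139129 : 0.467742 : 0.393129
Convolve the two distributions (both contribute in 2-u steps):
  M: 0.05231362×0.139129 = 0.007278
  M+2: 0.05231362×0.467742 + 0.26268713×0.139129 = 0.061017
  M+4: 0.05231362×0.393129 + 0.26268713×0.467742 + 0.43968487×0.139129 = 0.204609
  M+6: 0.26268713×0.393129 + 0.43968487×0.467742 + 0.24531438×0.139129 = 0.343059
  M+8: 0.43968487×0.393129 + 0.24531438×0.467742 = 0.287597
  M+10: 0.24531438×0.393129 = 0.096440
Scale to base peak (0.343059) = 100: 2.1 : 17.8 : 59.6 : 100.0 : 83.8 : 28.1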